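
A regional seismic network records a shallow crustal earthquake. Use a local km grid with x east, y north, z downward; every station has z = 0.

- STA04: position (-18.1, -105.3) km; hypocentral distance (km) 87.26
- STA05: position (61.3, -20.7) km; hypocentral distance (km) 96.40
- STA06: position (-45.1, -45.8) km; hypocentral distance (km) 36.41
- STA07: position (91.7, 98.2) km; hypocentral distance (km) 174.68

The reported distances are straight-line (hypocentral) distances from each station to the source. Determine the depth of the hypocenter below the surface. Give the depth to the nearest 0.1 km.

Each station gives a sphere (x−x_i)² + (y−y_i)² + z² = d_i² (stations at z=0).
Subtracting the STA04 sphere from STA05 and STA06: z² cancels, leaving linear equations in x and y:
158.8 x + 169.2 y = -8908.17
-54.0 x + 119.0 y = -995.43
Solving: x ≈ -31.806, y ≈ -22.798 km (keep extra digits for the depth step; rounded: -31.8, -22.8).
Then from the STA04 sphere: z² = 87.26² − (x + 18.1)² − (y + 105.3)² with x = -31.806, y = -22.798, so z ≈ 24.897 ≈ 24.9 km.

24.9 km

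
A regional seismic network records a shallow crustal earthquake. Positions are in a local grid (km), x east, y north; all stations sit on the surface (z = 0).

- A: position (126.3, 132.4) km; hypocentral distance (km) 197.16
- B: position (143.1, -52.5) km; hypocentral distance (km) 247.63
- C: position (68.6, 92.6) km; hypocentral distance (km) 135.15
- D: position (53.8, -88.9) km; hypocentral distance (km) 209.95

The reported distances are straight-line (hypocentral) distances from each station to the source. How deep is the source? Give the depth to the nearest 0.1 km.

depth ≈ 38.1 km

Each station gives a sphere (x−x_i)² + (y−y_i)² + z² = d_i² (stations at z=0).
Subtracting the A sphere from B and C: z² cancels, leaving linear equations in x and y:
33.6 x − 369.8 y = -32696.14
-115.4 x − 79.6 y = 405.81
Solving: x ≈ -60.699, y ≈ 82.901 km (keep extra digits for the depth step; rounded: -60.7, 82.9).
Then from the A sphere: z² = 197.16² − (x − 126.3)² − (y − 132.4)² with x = -60.699, y = 82.901, so z ≈ 38.122 ≈ 38.1 km.
Check against D (with the unrounded solution): distance 209.95 ≈ 209.95 km. ✓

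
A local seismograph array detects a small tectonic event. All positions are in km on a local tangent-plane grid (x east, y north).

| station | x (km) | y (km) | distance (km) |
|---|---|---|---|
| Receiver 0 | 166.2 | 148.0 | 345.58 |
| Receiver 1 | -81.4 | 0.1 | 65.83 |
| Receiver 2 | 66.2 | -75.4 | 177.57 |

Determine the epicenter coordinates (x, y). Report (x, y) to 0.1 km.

-110.6 km east, -58.9 km north

Circle about each station: (x − 166.2)² + (y − 148.0)² = 345.58²; (x + 81.4)² + (y − 0.1)² = 65.83²; (x − 66.2)² + (y + 75.4)² = 177.57².
Subtracting pairs of circle equations eliminates x²+y² and gives linear equations (the radical axes):
-495.2 x − 295.8 y = 72191.48
-200.0 x − 446.8 y = 48435.59
Solving the 2×2 system: x ≈ -110.6, y ≈ -58.9 km.
Check against Receiver 0 (with the unrounded x, y): √((x − 166.2)²+(y − 148.0)²) = 345.58 ≈ 345.58 km. ✓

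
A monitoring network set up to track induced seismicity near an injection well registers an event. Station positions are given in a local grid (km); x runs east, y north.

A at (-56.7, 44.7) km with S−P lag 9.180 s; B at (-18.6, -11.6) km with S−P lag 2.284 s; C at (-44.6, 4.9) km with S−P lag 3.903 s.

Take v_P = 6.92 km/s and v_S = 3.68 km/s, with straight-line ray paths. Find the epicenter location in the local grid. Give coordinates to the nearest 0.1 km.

Distance from S−P lag: d = Δt · v_P v_S / (v_P − v_S) = Δt · (6.92·3.68)/(6.92−3.68) ≈ 7.8598·Δt.
So d_A = 72.15, d_B = 17.95, d_C = 30.68 km.
Circle about each station: (x + 56.7)² + (y − 44.7)² = 72.15²; (x + 18.6)² + (y + 11.6)² = 17.95²; (x + 44.6)² + (y − 4.9)² = 30.68².
Subtracting the A equation from the B and C equations removes the quadratic terms:
76.2 x − 112.6 y = 150.96
24.2 x − 79.6 y = 1064.55
Solving the 2×2 system: x ≈ -32.3, y ≈ -23.2 km.

-32.3 km east, -23.2 km north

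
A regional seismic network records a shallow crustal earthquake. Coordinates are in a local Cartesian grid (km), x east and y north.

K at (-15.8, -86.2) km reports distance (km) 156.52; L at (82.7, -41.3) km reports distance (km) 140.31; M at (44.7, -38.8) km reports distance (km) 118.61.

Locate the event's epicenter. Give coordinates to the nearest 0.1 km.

(-3.0, 69.8)

Circle about each station: (x + 15.8)² + (y + 86.2)² = 156.52²; (x − 82.7)² + (y + 41.3)² = 140.31²; (x − 44.7)² + (y + 38.8)² = 118.61².
Subtracting the K equation from the L and M equations removes the quadratic terms:
197.0 x + 89.8 y = 5676.51
121.0 x + 94.8 y = 6253.63
Solving the 2×2 system: x ≈ -3.0, y ≈ 69.8 km.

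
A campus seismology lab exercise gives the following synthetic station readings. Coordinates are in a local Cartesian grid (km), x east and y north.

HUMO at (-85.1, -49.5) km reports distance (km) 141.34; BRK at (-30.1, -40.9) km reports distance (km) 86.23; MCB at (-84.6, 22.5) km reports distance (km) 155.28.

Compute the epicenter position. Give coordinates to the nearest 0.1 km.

Circle about each station: (x + 85.1)² + (y + 49.5)² = 141.34²; (x + 30.1)² + (y + 40.9)² = 86.23²; (x + 84.6)² + (y − 22.5)² = 155.28².
Subtracting pairs of circle equations eliminates x²+y² and gives linear equations (the radical axes):
110.0 x + 17.2 y = 5427.94
1.0 x + 144.0 y = -6163.73
Solving the 2×2 system: x ≈ 56.1, y ≈ -43.2 km.

x ≈ 56.1 km, y ≈ -43.2 km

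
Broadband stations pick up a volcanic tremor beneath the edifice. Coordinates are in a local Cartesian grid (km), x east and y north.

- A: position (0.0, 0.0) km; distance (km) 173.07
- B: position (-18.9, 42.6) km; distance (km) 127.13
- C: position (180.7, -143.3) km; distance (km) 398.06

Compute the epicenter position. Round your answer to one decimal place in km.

-92.3 km east, 146.4 km north

Circle about each station: x² + y² = 173.07²; (x + 18.9)² + (y − 42.6)² = 127.13²; (x − 180.7)² + (y + 143.3)² = 398.06².
Subtracting the A equation from the B and C equations removes the quadratic terms:
-37.8 x + 85.2 y = 15963.16
361.4 x − 286.6 y = -75311.16
Solving the 2×2 system: x ≈ -92.3, y ≈ 146.4 km.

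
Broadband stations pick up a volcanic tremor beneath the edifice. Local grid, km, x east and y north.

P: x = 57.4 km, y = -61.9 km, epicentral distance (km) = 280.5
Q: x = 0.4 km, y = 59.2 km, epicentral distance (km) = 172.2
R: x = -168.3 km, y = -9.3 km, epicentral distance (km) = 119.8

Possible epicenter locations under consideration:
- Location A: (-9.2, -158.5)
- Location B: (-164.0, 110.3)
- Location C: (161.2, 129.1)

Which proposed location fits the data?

For each candidate, compare |candidate − station| to the reported distance:
Location A: residuals P 163.2, Q 45.7, R 98.3 → max 163.2 km
Location B: residuals P 0.0, Q 0.0, R 0.1 → max 0.1 km
Location C: residuals P 63.1, Q 3.1, R 237.6 → max 237.6 km
Only Location B has all residuals ≈ 0.

Location B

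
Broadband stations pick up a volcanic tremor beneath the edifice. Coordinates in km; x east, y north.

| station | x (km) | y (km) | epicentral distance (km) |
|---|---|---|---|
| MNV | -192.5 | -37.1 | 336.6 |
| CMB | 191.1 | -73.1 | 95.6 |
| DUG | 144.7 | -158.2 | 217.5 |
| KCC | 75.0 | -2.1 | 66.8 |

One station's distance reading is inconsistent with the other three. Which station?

Solve using three stations at a time. Using MNV, CMB, KCC (subtract circle equations pairwise → linear system) gives (x, y) ≈ (141.0, 8.4).
Distances from that point to each station vs reported:
  MNV: calculated 336.6 vs reported 336.6 → residual 0.0 km
  CMB: calculated 95.6 vs reported 95.6 → residual 0.0 km
  DUG: calculated 166.6 vs reported 217.5 → residual 50.9 km
  KCC: calculated 66.8 vs reported 66.8 → residual 0.0 km
MNV, CMB, KCC are mutually consistent (residuals ≈ 0); DUG is off by 50.9 km.

DUG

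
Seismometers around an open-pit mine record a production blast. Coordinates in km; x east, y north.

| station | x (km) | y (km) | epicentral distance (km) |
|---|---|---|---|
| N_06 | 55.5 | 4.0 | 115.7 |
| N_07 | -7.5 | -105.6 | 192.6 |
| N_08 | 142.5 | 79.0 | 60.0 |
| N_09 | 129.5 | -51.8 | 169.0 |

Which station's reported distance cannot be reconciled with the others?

N_07

Solve using three stations at a time. Using N_06, N_08, N_09 (subtract circle equations pairwise → linear system) gives (x, y) ≈ (93.4, 113.3).
Distances from that point to each station vs reported:
  N_06: calculated 115.6 vs reported 115.7 → residual 0.1 km
  N_07: calculated 241.0 vs reported 192.6 → residual 48.4 km
  N_08: calculated 59.9 vs reported 60.0 → residual 0.1 km
  N_09: calculated 169.0 vs reported 169.0 → residual 0.0 km
N_06, N_08, N_09 are mutually consistent (residuals ≈ 0); N_07 is off by 48.4 km.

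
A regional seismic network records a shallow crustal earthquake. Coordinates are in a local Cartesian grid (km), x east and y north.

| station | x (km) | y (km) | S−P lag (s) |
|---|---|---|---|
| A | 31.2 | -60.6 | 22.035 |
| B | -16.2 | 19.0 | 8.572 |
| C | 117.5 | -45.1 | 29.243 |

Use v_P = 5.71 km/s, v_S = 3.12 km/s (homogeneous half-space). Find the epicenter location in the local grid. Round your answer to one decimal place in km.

-48.7 km east, 68.2 km north

Distance from S−P lag: d = Δt · v_P v_S / (v_P − v_S) = Δt · (5.71·3.12)/(5.71−3.12) ≈ 6.8785·Δt.
So d_A = 151.57, d_B = 58.96, d_C = 201.15 km.
Circle about each station: (x − 31.2)² + (y + 60.6)² = 151.57²; (x + 16.2)² + (y − 19.0)² = 58.96²; (x − 117.5)² + (y + 45.1)² = 201.15².
Subtracting pairs of circle equations eliminates x²+y² and gives linear equations (the radical axes):
-94.8 x + 159.2 y = 15474.82
172.6 x + 31.0 y = -6293.40
Solving the 2×2 system: x ≈ -48.7, y ≈ 68.2 km.
Check against A (with the unrounded x, y): √((x − 31.2)²+(y + 60.6)²) = 151.57 ≈ 151.57 km. ✓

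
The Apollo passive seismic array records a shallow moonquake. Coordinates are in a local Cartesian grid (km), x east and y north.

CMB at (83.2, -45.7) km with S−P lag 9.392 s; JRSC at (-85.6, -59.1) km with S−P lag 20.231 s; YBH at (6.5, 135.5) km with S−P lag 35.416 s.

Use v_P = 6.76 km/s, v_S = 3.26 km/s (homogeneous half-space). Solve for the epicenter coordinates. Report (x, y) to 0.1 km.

x ≈ 39.1 km, y ≈ -85.1 km

Distance from S−P lag: d = Δt · v_P v_S / (v_P − v_S) = Δt · (6.76·3.26)/(6.76−3.26) ≈ 6.2965·Δt.
So d_CMB = 59.14, d_JRSC = 127.38, d_YBH = 223.00 km.
Circle about each station: (x − 83.2)² + (y + 45.7)² = 59.14²; (x + 85.6)² + (y + 59.1)² = 127.38²; (x − 6.5)² + (y − 135.5)² = 223.00².
Subtracting pairs of circle equations eliminates x²+y² and gives linear equations (the radical axes):
-337.6 x − 26.8 y = -10918.68
-153.4 x + 362.4 y = -36839.69
Solving the 2×2 system: x ≈ 39.1, y ≈ -85.1 km.
Check against CMB (with the unrounded x, y): √((x − 83.2)²+(y + 45.7)²) = 59.14 ≈ 59.14 km. ✓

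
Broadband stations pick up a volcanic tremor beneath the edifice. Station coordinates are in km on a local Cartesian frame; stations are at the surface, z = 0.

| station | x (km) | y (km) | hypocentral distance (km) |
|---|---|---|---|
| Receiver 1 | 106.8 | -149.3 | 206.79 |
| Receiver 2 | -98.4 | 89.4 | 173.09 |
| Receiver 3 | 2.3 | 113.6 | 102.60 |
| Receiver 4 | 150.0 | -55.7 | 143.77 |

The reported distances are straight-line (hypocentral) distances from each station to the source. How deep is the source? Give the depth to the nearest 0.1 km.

z ≈ 49.7 km

Each station gives a sphere (x−x_i)² + (y−y_i)² + z² = d_i² (stations at z=0).
Subtracting the Receiver 1 sphere from Receiver 2 and Receiver 3: z² cancels, leaving linear equations in x and y:
-410.4 x + 477.4 y = -3219.85
-209.0 x + 525.8 y = 11448.86
Solving: x ≈ 61.707, y ≈ 46.302 km (keep extra digits for the depth step; rounded: 61.7, 46.3).
Then from the Receiver 1 sphere: z² = 206.79² − (x − 106.8)² − (y + 149.3)² with x = 61.707, y = 46.302, so z ≈ 49.685 ≈ 49.7 km.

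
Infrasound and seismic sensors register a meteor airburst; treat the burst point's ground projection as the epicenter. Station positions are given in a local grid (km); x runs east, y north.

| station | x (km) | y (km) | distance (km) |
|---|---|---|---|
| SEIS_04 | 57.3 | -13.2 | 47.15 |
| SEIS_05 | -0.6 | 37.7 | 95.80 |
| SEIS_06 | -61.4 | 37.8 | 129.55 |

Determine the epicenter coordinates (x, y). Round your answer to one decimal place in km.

Circle about each station: (x − 57.3)² + (y + 13.2)² = 47.15²; (x + 0.6)² + (y − 37.7)² = 95.80²; (x + 61.4)² + (y − 37.8)² = 129.55².
Subtracting pairs of circle equations eliminates x²+y² and gives linear equations (the radical axes):
-115.8 x + 101.8 y = -8990.40
-237.4 x + 102.0 y = -12818.81
Solving the 2×2 system: x ≈ 31.4, y ≈ -52.6 km.

31.4 km east, -52.6 km north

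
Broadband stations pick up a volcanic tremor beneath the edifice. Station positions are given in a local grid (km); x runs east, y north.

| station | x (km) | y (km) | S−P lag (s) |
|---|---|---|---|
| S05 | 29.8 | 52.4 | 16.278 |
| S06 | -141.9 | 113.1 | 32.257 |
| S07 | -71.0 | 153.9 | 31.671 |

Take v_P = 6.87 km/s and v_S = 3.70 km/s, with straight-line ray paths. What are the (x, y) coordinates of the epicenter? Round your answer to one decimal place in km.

Distance from S−P lag: d = Δt · v_P v_S / (v_P − v_S) = Δt · (6.87·3.70)/(6.87−3.70) ≈ 8.0186·Δt.
So d_S05 = 130.53, d_S06 = 258.66, d_S07 = 253.96 km.
Circle about each station: (x − 29.8)² + (y − 52.4)² = 130.53²; (x + 141.9)² + (y − 113.1)² = 258.66²; (x + 71.0)² + (y − 153.9)² = 253.96².
Subtracting pairs of circle equations eliminates x²+y² and gives linear equations (the radical axes):
-343.4 x + 121.4 y = -20573.49
-201.6 x + 203.0 y = -22365.19
Solving the 2×2 system: x ≈ 32.3, y ≈ -78.1 km.
Check against S05 (with the unrounded x, y): √((x − 29.8)²+(y − 52.4)²) = 130.52 ≈ 130.53 km. ✓

(32.3, -78.1)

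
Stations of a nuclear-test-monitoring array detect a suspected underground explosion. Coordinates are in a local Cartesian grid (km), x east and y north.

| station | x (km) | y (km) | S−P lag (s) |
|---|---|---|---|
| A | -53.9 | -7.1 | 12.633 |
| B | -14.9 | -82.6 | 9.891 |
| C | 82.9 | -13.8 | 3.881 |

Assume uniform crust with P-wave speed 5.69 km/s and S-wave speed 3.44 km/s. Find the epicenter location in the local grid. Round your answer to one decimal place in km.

Distance from S−P lag: d = Δt · v_P v_S / (v_P − v_S) = Δt · (5.69·3.44)/(5.69−3.44) ≈ 8.6994·Δt.
So d_A = 109.90, d_B = 86.05, d_C = 33.76 km.
Circle about each station: (x + 53.9)² + (y + 7.1)² = 109.90²; (x + 14.9)² + (y + 82.6)² = 86.05²; (x − 82.9)² + (y + 13.8)² = 33.76².
Subtracting the A equation from the B and C equations removes the quadratic terms:
78.0 x − 151.0 y = 8762.56
273.6 x − 13.4 y = 15045.50
Solving the 2×2 system: x ≈ 53.5, y ≈ -30.4 km.

53.5 km east, -30.4 km north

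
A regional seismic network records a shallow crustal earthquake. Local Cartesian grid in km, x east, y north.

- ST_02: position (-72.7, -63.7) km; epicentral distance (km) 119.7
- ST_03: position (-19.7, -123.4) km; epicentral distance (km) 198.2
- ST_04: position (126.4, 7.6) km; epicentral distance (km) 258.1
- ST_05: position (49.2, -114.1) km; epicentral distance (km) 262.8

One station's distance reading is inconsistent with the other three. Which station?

Solve using three stations at a time. Using ST_02, ST_03, ST_04 (subtract circle equations pairwise → linear system) gives (x, y) ≈ (-129.4, 41.6).
Distances from that point to each station vs reported:
  ST_02: calculated 119.6 vs reported 119.7 → residual 0.1 km
  ST_03: calculated 198.1 vs reported 198.2 → residual 0.1 km
  ST_04: calculated 258.0 vs reported 258.1 → residual 0.1 km
  ST_05: calculated 236.9 vs reported 262.8 → residual 25.9 km
ST_02, ST_03, ST_04 are mutually consistent (residuals ≈ 0); ST_05 is off by 25.9 km.

ST_05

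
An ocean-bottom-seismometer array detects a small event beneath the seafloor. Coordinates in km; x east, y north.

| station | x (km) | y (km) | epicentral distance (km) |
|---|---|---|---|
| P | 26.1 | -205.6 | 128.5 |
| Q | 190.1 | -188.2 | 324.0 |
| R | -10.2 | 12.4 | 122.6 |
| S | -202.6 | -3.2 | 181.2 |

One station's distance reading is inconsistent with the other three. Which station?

Solve using three stations at a time. Using P, R, S (subtract circle equations pairwise → linear system) gives (x, y) ≈ (-51.4, -103.1).
Distances from that point to each station vs reported:
  P: calculated 128.5 vs reported 128.5 → residual 0.0 km
  Q: calculated 256.1 vs reported 324.0 → residual 67.9 km
  R: calculated 122.6 vs reported 122.6 → residual 0.0 km
  S: calculated 181.2 vs reported 181.2 → residual 0.0 km
P, R, S are mutually consistent (residuals ≈ 0); Q is off by 67.9 km.

Q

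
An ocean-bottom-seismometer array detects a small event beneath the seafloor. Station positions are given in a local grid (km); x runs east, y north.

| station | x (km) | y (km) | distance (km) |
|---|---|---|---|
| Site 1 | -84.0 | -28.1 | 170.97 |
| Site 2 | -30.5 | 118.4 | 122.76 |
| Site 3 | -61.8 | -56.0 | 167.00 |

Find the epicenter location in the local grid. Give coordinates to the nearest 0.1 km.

(69.5, 47.2)

Circle about each station: (x + 84.0)² + (y + 28.1)² = 170.97²; (x + 30.5)² + (y − 118.4)² = 122.76²; (x + 61.8)² + (y + 56.0)² = 167.00².
Subtracting pairs of circle equations eliminates x²+y² and gives linear equations (the radical axes):
107.0 x + 293.0 y = 21263.92
44.4 x − 55.8 y = 451.37
Solving the 2×2 system: x ≈ 69.5, y ≈ 47.2 km.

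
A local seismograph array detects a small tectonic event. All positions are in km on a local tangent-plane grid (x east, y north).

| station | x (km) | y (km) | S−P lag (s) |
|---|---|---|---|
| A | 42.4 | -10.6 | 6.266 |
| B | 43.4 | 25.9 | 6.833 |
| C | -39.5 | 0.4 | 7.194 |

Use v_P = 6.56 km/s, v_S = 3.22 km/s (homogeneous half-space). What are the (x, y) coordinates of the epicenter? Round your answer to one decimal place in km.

5.8 km east, 4.6 km north

Distance from S−P lag: d = Δt · v_P v_S / (v_P − v_S) = Δt · (6.56·3.22)/(6.56−3.22) ≈ 6.3243·Δt.
So d_A = 39.63, d_B = 43.21, d_C = 45.50 km.
Circle about each station: (x − 42.4)² + (y + 10.6)² = 39.63²; (x − 43.4)² + (y − 25.9)² = 43.21²; (x + 39.5)² + (y − 0.4)² = 45.50².
Subtracting pairs of circle equations eliminates x²+y² and gives linear equations (the radical axes):
2.0 x + 73.0 y = 347.68
-163.8 x + 22.0 y = -849.42
Solving the 2×2 system: x ≈ 5.8, y ≈ 4.6 km.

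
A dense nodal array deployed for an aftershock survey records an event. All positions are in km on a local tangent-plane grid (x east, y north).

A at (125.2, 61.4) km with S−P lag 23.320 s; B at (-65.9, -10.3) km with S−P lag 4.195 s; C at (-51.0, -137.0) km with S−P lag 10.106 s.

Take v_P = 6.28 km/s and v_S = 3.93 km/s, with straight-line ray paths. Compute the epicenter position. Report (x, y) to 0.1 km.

x ≈ -97.1 km, y ≈ -41.4 km

Distance from S−P lag: d = Δt · v_P v_S / (v_P − v_S) = Δt · (6.28·3.93)/(6.28−3.93) ≈ 10.5023·Δt.
So d_A = 244.91, d_B = 44.06, d_C = 106.14 km.
Circle about each station: (x − 125.2)² + (y − 61.4)² = 244.91²; (x + 65.9)² + (y + 10.3)² = 44.06²; (x + 51.0)² + (y + 137.0)² = 106.14².
Subtracting the A equation from the B and C equations removes the quadratic terms:
-382.2 x − 143.4 y = 43043.52
-352.4 x − 396.8 y = 50640.21
Solving the 2×2 system: x ≈ -97.1, y ≈ -41.4 km.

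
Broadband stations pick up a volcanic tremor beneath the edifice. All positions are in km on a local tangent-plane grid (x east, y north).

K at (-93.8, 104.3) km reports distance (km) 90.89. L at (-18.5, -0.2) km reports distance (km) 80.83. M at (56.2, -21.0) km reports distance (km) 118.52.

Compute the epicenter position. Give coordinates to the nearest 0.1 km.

Circle about each station: (x + 93.8)² + (y − 104.3)² = 90.89²; (x + 18.5)² + (y + 0.2)² = 80.83²; (x − 56.2)² + (y + 21.0)² = 118.52².
Subtracting the K equation from the L and M equations removes the quadratic terms:
150.6 x − 209.0 y = -17607.14
300.0 x − 250.6 y = -21863.49
Solving the 2×2 system: x ≈ -6.3, y ≈ 79.7 km.

-6.3 km east, 79.7 km north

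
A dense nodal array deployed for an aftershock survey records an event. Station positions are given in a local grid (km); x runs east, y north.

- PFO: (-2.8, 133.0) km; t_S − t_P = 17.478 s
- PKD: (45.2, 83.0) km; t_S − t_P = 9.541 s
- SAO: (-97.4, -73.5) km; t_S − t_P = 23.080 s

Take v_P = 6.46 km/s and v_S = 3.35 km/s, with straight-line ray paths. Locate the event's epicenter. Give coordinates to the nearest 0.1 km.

Distance from S−P lag: d = Δt · v_P v_S / (v_P − v_S) = Δt · (6.46·3.35)/(6.46−3.35) ≈ 6.9585·Δt.
So d_PFO = 121.62, d_PKD = 66.39, d_SAO = 160.60 km.
Circle about each station: (x + 2.8)² + (y − 133.0)² = 121.62²; (x − 45.2)² + (y − 83.0)² = 66.39²; (x + 97.4)² + (y + 73.5)² = 160.60².
Subtracting the PFO equation from the PKD and SAO equations removes the quadratic terms:
96.0 x − 100.0 y = 1618.99
-189.2 x − 413.0 y = -13808.77
Solving the 2×2 system: x ≈ 35.0, y ≈ 17.4 km.
Check against PFO (with the unrounded x, y): √((x + 2.8)²+(y − 133.0)²) = 121.62 ≈ 121.62 km. ✓

35.0 km east, 17.4 km north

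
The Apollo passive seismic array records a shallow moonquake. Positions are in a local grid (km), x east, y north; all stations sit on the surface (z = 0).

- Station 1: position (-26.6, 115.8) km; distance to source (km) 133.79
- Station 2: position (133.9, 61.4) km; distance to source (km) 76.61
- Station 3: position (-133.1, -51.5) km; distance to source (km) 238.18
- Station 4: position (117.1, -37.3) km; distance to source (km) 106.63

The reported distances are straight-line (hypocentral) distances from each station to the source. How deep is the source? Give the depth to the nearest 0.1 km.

depth ≈ 50.0 km

Each station gives a sphere (x−x_i)² + (y−y_i)² + z² = d_i² (stations at z=0).
Subtracting the Station 1 sphere from Station 2 and Station 3: z² cancels, leaving linear equations in x and y:
321.0 x − 108.8 y = 19612.64
-213.0 x − 334.6 y = -32579.29
Solving: x ≈ 77.400, y ≈ 48.096 km (keep extra digits for the depth step; rounded: 77.4, 48.1).
Then from the Station 1 sphere: z² = 133.79² − (x + 26.6)² − (y − 115.8)² with x = 77.400, y = 48.096, so z ≈ 49.999 ≈ 50.0 km.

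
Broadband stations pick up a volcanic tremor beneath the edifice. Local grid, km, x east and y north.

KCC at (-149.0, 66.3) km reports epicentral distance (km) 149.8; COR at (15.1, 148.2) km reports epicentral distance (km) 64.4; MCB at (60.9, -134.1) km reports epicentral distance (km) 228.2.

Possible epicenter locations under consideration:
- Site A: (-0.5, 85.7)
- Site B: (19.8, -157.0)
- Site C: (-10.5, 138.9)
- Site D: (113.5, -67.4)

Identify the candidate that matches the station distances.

Site A

For each candidate, compare |candidate − station| to the reported distance:
Site A: residuals KCC 0.0, COR 0.0, MCB 0.0 → max 0.0 km
Site B: residuals KCC 130.1, COR 240.8, MCB 181.2 → max 240.8 km
Site C: residuals KCC 6.6, COR 37.2, MCB 54.0 → max 54.0 km
Site D: residuals KCC 144.8, COR 172.6, MCB 143.3 → max 172.6 km
Only Site A has all residuals ≈ 0.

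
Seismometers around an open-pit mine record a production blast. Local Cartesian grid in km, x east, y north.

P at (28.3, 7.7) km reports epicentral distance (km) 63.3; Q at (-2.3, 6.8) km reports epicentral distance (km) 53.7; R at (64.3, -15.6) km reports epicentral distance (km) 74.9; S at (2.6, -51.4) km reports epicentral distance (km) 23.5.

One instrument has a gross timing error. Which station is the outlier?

S

Solve using three stations at a time. Using P, Q, R (subtract circle equations pairwise → linear system) gives (x, y) ≈ (-3.8, -46.9).
Distances from that point to each station vs reported:
  P: calculated 63.3 vs reported 63.3 → residual 0.0 km
  Q: calculated 53.7 vs reported 53.7 → residual 0.0 km
  R: calculated 74.9 vs reported 74.9 → residual 0.0 km
  S: calculated 7.8 vs reported 23.5 → residual 15.7 km
P, Q, R are mutually consistent (residuals ≈ 0); S is off by 15.7 km.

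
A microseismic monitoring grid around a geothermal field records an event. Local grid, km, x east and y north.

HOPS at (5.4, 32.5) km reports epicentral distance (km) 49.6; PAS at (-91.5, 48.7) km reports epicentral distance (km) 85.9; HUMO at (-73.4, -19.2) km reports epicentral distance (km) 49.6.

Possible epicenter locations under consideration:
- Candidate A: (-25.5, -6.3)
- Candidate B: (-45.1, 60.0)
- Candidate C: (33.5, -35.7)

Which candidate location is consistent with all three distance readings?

Candidate A

For each candidate, compare |candidate − station| to the reported distance:
Candidate A: residuals HOPS 0.0, PAS 0.0, HUMO 0.0 → max 0.0 km
Candidate B: residuals HOPS 7.9, PAS 38.1, HUMO 34.5 → max 38.1 km
Candidate C: residuals HOPS 24.2, PAS 64.9, HUMO 58.6 → max 64.9 km
Only Candidate A has all residuals ≈ 0.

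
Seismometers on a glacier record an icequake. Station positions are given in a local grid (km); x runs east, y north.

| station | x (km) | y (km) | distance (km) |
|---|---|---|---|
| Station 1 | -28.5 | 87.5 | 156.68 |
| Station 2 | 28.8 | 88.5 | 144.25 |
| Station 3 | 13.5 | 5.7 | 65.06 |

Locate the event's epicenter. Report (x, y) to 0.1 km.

(35.3, -55.6)

Circle about each station: (x + 28.5)² + (y − 87.5)² = 156.68²; (x − 28.8)² + (y − 88.5)² = 144.25²; (x − 13.5)² + (y − 5.7)² = 65.06².
Subtracting the Station 1 equation from the Station 2 and Station 3 equations removes the quadratic terms:
114.6 x + 2.0 y = 3933.75
84.0 x − 163.6 y = 12062.06
Solving the 2×2 system: x ≈ 35.3, y ≈ -55.6 km.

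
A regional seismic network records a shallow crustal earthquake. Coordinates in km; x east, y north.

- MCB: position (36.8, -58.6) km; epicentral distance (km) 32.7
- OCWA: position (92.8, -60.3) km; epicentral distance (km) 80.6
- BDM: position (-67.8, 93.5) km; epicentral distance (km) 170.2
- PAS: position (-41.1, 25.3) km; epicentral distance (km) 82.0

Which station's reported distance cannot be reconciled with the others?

Solve using three stations at a time. Using MCB, OCWA, PAS (subtract circle equations pairwise → linear system) gives (x, y) ≈ (17.2, -32.4).
Distances from that point to each station vs reported:
  MCB: calculated 32.7 vs reported 32.7 → residual 0.0 km
  OCWA: calculated 80.6 vs reported 80.6 → residual 0.0 km
  BDM: calculated 151.9 vs reported 170.2 → residual 18.3 km
  PAS: calculated 82.0 vs reported 82.0 → residual 0.0 km
MCB, OCWA, PAS are mutually consistent (residuals ≈ 0); BDM is off by 18.3 km.

BDM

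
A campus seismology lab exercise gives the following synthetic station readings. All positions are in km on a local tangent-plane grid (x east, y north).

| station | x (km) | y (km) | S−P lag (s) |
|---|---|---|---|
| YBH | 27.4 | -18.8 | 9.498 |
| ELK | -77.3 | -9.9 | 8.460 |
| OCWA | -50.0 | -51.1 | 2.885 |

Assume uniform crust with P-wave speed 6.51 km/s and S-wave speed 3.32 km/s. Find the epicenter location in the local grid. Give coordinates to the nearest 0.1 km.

Distance from S−P lag: d = Δt · v_P v_S / (v_P − v_S) = Δt · (6.51·3.32)/(6.51−3.32) ≈ 6.7753·Δt.
So d_YBH = 64.35, d_ELK = 57.32, d_OCWA = 19.55 km.
Circle about each station: (x − 27.4)² + (y + 18.8)² = 64.35²; (x + 77.3)² + (y + 9.9)² = 57.32²; (x + 50.0)² + (y + 51.1)² = 19.55².
Subtracting the YBH equation from the ELK and OCWA equations removes the quadratic terms:
-209.4 x + 17.8 y = 5824.44
-154.8 x − 64.6 y = 7765.73
Solving the 2×2 system: x ≈ -31.6, y ≈ -44.5 km.

x ≈ -31.6 km, y ≈ -44.5 km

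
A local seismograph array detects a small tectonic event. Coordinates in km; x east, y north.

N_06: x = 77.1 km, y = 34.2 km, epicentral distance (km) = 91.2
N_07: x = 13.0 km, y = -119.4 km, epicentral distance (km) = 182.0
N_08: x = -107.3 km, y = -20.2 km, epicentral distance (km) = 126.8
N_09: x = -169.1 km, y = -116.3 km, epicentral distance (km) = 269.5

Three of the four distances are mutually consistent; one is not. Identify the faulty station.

N_09

Solve using three stations at a time. Using N_06, N_07, N_08 (subtract circle equations pairwise → linear system) gives (x, y) ≈ (-10.0, 61.1).
Distances from that point to each station vs reported:
  N_06: calculated 91.2 vs reported 91.2 → residual 0.0 km
  N_07: calculated 182.0 vs reported 182.0 → residual 0.0 km
  N_08: calculated 126.8 vs reported 126.8 → residual 0.0 km
  N_09: calculated 238.3 vs reported 269.5 → residual 31.2 km
N_06, N_07, N_08 are mutually consistent (residuals ≈ 0); N_09 is off by 31.2 km.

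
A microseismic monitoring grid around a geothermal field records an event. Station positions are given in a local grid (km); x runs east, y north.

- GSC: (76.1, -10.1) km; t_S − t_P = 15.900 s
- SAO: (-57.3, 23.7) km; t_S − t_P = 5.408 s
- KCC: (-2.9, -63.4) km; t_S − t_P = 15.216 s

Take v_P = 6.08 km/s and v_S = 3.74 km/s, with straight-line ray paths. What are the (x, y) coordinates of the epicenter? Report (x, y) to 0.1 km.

(-52.2, 76.0)

Distance from S−P lag: d = Δt · v_P v_S / (v_P − v_S) = Δt · (6.08·3.74)/(6.08−3.74) ≈ 9.7176·Δt.
So d_GSC = 154.51, d_SAO = 52.55, d_KCC = 147.86 km.
Circle about each station: (x − 76.1)² + (y + 10.1)² = 154.51²; (x + 57.3)² + (y − 23.7)² = 52.55²; (x + 2.9)² + (y + 63.4)² = 147.86².
Subtracting the GSC equation from the SAO and KCC equations removes the quadratic terms:
-266.8 x + 67.6 y = 19063.60
-158.0 x − 106.6 y = 145.51
Solving the 2×2 system: x ≈ -52.2, y ≈ 76.0 km.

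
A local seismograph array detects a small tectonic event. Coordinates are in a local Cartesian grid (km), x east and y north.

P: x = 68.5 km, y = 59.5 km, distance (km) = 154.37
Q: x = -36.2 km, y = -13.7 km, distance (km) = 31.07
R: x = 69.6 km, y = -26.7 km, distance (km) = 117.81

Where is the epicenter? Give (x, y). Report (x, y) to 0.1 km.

x ≈ -47.1 km, y ≈ -42.8 km

Circle about each station: (x − 68.5)² + (y − 59.5)² = 154.37²; (x + 36.2)² + (y + 13.7)² = 31.07²; (x − 69.6)² + (y + 26.7)² = 117.81².
Subtracting the P equation from the Q and R equations removes the quadratic terms:
-209.4 x − 146.4 y = 16130.38
2.2 x − 172.4 y = 7275.45
Solving the 2×2 system: x ≈ -47.1, y ≈ -42.8 km.
Check against P (with the unrounded x, y): √((x − 68.5)²+(y − 59.5)²) = 154.37 ≈ 154.37 km. ✓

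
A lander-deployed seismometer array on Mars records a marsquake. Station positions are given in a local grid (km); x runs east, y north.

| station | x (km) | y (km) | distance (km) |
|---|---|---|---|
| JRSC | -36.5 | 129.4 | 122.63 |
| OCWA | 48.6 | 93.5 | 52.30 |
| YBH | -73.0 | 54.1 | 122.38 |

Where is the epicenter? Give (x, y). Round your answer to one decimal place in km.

Circle about each station: (x + 36.5)² + (y − 129.4)² = 122.63²; (x − 48.6)² + (y − 93.5)² = 52.30²; (x + 73.0)² + (y − 54.1)² = 122.38².
Subtracting the JRSC equation from the OCWA and YBH equations removes the quadratic terms:
170.2 x − 71.8 y = 5330.43
-73.0 x − 150.6 y = -9759.55
Solving the 2×2 system: x ≈ 48.7, y ≈ 41.2 km.

x ≈ 48.7 km, y ≈ 41.2 km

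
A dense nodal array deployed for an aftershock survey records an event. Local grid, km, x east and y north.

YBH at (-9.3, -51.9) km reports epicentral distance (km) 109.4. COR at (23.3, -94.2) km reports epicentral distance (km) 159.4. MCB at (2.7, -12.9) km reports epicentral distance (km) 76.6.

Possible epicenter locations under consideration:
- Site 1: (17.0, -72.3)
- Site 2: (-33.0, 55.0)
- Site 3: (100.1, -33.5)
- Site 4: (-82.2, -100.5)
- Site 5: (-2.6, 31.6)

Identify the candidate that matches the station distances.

Site 2

For each candidate, compare |candidate − station| to the reported distance:
Site 1: residuals YBH 76.1, COR 136.6, MCB 15.5 → max 136.6 km
Site 2: residuals YBH 0.1, COR 0.1, MCB 0.1 → max 0.1 km
Site 3: residuals YBH 1.5, COR 61.5, MCB 23.0 → max 61.5 km
Site 4: residuals YBH 21.8, COR 53.7, MCB 45.4 → max 53.7 km
Site 5: residuals YBH 25.6, COR 31.0, MCB 31.8 → max 31.8 km
Only Site 2 has all residuals ≈ 0.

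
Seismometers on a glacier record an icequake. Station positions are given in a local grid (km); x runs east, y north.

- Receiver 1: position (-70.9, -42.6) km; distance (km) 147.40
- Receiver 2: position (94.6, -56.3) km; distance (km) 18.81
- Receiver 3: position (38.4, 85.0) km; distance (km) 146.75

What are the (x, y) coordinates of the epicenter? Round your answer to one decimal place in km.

(75.8, -56.9)

Circle about each station: (x + 70.9)² + (y + 42.6)² = 147.40²; (x − 94.6)² + (y + 56.3)² = 18.81²; (x − 38.4)² + (y − 85.0)² = 146.75².
Subtracting the Receiver 1 equation from the Receiver 2 and Receiver 3 equations removes the quadratic terms:
331.0 x − 27.4 y = 26650.22
218.6 x + 255.2 y = 2049.19
Solving the 2×2 system: x ≈ 75.8, y ≈ -56.9 km.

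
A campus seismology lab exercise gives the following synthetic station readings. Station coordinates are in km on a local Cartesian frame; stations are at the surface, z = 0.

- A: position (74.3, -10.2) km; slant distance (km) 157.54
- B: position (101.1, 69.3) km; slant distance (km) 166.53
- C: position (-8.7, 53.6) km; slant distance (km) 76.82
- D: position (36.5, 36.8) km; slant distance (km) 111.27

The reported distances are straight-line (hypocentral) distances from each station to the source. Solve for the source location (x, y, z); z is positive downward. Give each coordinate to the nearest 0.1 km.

x ≈ -52.8 km, y ≈ 58.6 km, depth ≈ 62.7 km

Each station gives a sphere (x−x_i)² + (y−y_i)² + z² = d_i² (stations at z=0).
Subtracting the A sphere from B and C: z² cancels, leaving linear equations in x and y:
53.6 x + 159.0 y = 6485.78
-166.0 x + 127.6 y = 16241.66
Solving: x ≈ -52.804, y ≈ 58.592 km (keep extra digits for the depth step; rounded: -52.8, 58.6).
Then from the A sphere: z² = 157.54² − (x − 74.3)² − (y + 10.2)² with x = -52.804, y = 58.592, so z ≈ 62.698 ≈ 62.7 km.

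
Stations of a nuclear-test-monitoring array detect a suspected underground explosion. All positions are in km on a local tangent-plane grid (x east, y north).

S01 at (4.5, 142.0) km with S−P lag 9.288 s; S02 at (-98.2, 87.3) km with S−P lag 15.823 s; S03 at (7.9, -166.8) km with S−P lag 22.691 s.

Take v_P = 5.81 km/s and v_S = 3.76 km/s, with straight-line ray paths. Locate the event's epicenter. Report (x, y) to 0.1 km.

Distance from S−P lag: d = Δt · v_P v_S / (v_P − v_S) = Δt · (5.81·3.76)/(5.81−3.76) ≈ 10.6564·Δt.
So d_S01 = 98.98, d_S02 = 168.62, d_S03 = 241.80 km.
Circle about each station: (x − 4.5)² + (y − 142.0)² = 98.98²; (x + 98.2)² + (y − 87.3)² = 168.62²; (x − 7.9)² + (y + 166.8)² = 241.80².
Subtracting the S01 equation from the S02 and S03 equations removes the quadratic terms:
-205.4 x − 109.4 y = -21555.38
6.8 x − 617.6 y = -40969.80
Solving the 2×2 system: x ≈ 69.2, y ≈ 67.1 km.

69.2 km east, 67.1 km north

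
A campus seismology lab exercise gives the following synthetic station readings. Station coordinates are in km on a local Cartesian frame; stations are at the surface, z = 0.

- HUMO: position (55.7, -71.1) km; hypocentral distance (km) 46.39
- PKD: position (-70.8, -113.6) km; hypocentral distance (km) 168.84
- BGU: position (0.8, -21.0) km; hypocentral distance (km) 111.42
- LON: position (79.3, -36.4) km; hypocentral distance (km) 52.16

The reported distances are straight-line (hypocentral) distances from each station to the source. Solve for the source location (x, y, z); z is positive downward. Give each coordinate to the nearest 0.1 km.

Each station gives a sphere (x−x_i)² + (y−y_i)² + z² = d_i² (stations at z=0).
Subtracting the HUMO sphere from PKD and BGU: z² cancels, leaving linear equations in x and y:
-253.0 x − 85.0 y = -16595.01
-109.8 x + 100.2 y = -17978.44
Solving: x ≈ 92.003, y ≈ -78.608 km (keep extra digits for the depth step; rounded: 92.0, -78.6).
Then from the HUMO sphere: z² = 46.39² − (x − 55.7)² − (y + 71.1)² with x = 92.003, y = -78.608, so z ≈ 27.888 ≈ 27.9 km.
Check against LON (with the unrounded solution): distance 52.16 ≈ 52.16 km. ✓

(92.0, -78.6, 27.9)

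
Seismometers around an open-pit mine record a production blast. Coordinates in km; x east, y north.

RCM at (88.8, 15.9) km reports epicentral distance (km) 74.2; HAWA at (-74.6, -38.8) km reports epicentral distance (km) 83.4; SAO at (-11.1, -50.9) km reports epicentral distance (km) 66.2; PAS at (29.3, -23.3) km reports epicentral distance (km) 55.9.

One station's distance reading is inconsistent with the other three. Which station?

Solve using three stations at a time. Using HAWA, SAO, PAS (subtract circle equations pairwise → linear system) gives (x, y) ≈ (-11.1, 15.3).
Distances from that point to each station vs reported:
  RCM: calculated 99.9 vs reported 74.2 → residual 25.7 km
  HAWA: calculated 83.4 vs reported 83.4 → residual 0.0 km
  SAO: calculated 66.2 vs reported 66.2 → residual 0.0 km
  PAS: calculated 55.9 vs reported 55.9 → residual 0.0 km
HAWA, SAO, PAS are mutually consistent (residuals ≈ 0); RCM is off by 25.7 km.

RCM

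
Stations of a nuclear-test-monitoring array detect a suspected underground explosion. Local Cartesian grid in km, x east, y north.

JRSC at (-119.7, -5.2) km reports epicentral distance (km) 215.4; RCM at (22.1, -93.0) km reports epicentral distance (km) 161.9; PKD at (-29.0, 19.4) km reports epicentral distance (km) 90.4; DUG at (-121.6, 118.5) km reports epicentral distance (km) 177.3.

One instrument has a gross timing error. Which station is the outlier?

JRSC

Solve using three stations at a time. Using RCM, PKD, DUG (subtract circle equations pairwise → linear system) gives (x, y) ≈ (48.1, 66.9).
Distances from that point to each station vs reported:
  JRSC: calculated 182.6 vs reported 215.4 → residual 32.8 km
  RCM: calculated 162.0 vs reported 161.9 → residual 0.1 km
  PKD: calculated 90.5 vs reported 90.4 → residual 0.1 km
  DUG: calculated 177.4 vs reported 177.3 → residual 0.1 km
RCM, PKD, DUG are mutually consistent (residuals ≈ 0); JRSC is off by 32.8 km.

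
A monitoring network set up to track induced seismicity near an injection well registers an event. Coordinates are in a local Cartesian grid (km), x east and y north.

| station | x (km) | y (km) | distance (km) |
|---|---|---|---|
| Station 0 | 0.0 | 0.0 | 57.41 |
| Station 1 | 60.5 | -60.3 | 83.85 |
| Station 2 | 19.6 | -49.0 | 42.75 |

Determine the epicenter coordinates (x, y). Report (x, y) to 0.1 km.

(-23.0, -52.6)

Circle about each station: x² + y² = 57.41²; (x − 60.5)² + (y + 60.3)² = 83.85²; (x − 19.6)² + (y + 49.0)² = 42.75².
Subtracting the Station 0 equation from the Station 1 and Station 2 equations removes the quadratic terms:
121.0 x − 120.6 y = 3561.43
39.2 x − 98.0 y = 4253.51
Solving the 2×2 system: x ≈ -23.0, y ≈ -52.6 km.
Check against Station 0 (with the unrounded x, y): √(x²+y²) = 57.41 ≈ 57.41 km. ✓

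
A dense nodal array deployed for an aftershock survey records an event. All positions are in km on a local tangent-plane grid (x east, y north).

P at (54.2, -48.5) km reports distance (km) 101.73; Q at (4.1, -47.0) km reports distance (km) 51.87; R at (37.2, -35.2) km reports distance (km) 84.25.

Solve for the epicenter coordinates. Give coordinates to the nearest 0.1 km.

Circle about each station: (x − 54.2)² + (y + 48.5)² = 101.73²; (x − 4.1)² + (y + 47.0)² = 51.87²; (x − 37.2)² + (y + 35.2)² = 84.25².
Subtracting the P equation from the Q and R equations removes the quadratic terms:
-100.2 x + 3.0 y = 4594.42
-34.0 x + 26.6 y = 583.92
Solving the 2×2 system: x ≈ -47.0, y ≈ -38.1 km.

-47.0 km east, -38.1 km north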